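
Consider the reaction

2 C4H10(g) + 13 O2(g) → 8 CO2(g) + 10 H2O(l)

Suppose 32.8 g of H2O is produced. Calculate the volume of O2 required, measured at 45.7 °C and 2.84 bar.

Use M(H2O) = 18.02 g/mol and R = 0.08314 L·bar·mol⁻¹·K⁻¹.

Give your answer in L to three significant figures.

22.1 L

n(H2O) = 32.80 / 18.02 = 1.820 mol
n(O2) = (13/10) × 1.820 = 2.366 mol
V = nRT/P = 2.366 × 0.08314 × 318.85 / 2.84 = 22.08 L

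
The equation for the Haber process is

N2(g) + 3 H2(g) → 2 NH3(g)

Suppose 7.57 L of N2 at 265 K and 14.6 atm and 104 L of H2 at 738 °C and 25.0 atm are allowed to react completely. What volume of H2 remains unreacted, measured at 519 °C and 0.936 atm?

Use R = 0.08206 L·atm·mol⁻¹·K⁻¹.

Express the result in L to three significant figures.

n(N2) = PV/RT = (14.6 × 7.57) / (0.08206 × 265) = 5.082 mol
n(H2) = PV/RT = (25.0 × 104) / (0.08206 × 1011.15) = 31.33 mol
For 5.082 mol N2, stoichiometry requires (3/1) × 5.082 = 15.25 mol H2; 31.33 mol is available, so N2 is limiting.
n(H2) consumed = (3/1) × 5.082 = 15.25 mol; remaining = 31.33 − 15.25 = 16.08 mol
V(H2) = nRT/P = 16.08 × 0.08206 × 792.15 / 0.936 = 1117 L

1120 L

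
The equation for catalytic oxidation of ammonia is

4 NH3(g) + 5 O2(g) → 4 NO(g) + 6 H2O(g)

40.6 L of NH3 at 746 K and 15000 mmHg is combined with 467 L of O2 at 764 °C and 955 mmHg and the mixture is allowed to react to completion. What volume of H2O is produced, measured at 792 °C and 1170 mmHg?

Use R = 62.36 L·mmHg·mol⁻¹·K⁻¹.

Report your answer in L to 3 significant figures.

470 L

n(NH3) = PV/RT = (15000 × 40.6) / (62.36 × 746) = 13.09 mol
n(O2) = PV/RT = (955 × 467) / (62.36 × 1037.15) = 6.896 mol
For 13.09 mol NH3, stoichiometry requires (5/4) × 13.09 = 16.36 mol O2; 6.896 mol is available, so O2 is limiting.
n(H2O) = (6/5) × 6.896 = 8.275 mol
V(H2O) = nRT/P = 8.275 × 62.36 × 1065.15 / 1170 = 469.8 L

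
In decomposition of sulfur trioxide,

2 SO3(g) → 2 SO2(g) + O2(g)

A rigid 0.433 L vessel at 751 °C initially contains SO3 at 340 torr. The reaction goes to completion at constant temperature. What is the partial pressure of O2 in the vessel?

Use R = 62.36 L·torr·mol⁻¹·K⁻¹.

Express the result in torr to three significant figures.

n(SO3)₀ = PV/RT = (340 × 0.433) / (62.36 × 1024.15) = 0.002305 mol
n(O2) = (1/2) × 0.002305 = 0.001153 mol
P(O2) = nRT/V = 0.001153 × 62.36 × 1024.15 / 0.433 = 170.1 torr

170 torr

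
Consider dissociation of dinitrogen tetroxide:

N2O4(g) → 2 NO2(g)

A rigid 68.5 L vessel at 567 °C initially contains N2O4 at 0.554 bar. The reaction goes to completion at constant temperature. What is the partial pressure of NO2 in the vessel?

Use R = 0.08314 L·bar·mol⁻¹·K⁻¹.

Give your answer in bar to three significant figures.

1.11 bar

n(N2O4)₀ = PV/RT = (0.554 × 68.5) / (0.08314 × 840.15) = 0.5433 mol
n(NO2) = (2/1) × 0.5433 = 1.087 mol
P(NO2) = nRT/V = 1.087 × 0.08314 × 840.15 / 68.5 = 1.108 bar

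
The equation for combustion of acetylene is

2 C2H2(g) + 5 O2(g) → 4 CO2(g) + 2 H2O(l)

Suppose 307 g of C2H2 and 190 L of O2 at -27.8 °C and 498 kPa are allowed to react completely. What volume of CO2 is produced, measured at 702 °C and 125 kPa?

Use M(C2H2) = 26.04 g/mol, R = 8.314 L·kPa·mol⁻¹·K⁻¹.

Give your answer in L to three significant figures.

n(C2H2) = 307 / 26.04 = 11.79 mol
n(O2) = PV/RT = (498 × 190) / (8.314 × 245.35) = 46.39 mol
For 11.79 mol C2H2, stoichiometry requires (5/2) × 11.79 = 29.47 mol O2; 46.39 mol is available, so C2H2 is limiting.
n(CO2) = (4/2) × 11.79 = 23.58 mol
V(CO2) = nRT/P = 23.58 × 8.314 × 975.15 / 125 = 1529 L

1530 L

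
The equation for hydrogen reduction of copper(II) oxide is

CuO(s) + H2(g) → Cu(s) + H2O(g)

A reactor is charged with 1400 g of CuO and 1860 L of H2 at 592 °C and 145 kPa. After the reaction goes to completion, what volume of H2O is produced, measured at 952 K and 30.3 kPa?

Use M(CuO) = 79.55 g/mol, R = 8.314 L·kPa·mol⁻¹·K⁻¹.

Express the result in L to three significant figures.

n(CuO) = 1400 / 79.55 = 17.60 mol
n(H2) = PV/RT = (145 × 1860) / (8.314 × 865.15) = 37.50 mol
For 17.60 mol CuO, stoichiometry requires (1/1) × 17.60 = 17.60 mol H2; 37.50 mol is available, so CuO is limiting.
n(H2O) = (1/1) × 17.60 = 17.60 mol
V(H2O) = nRT/P = 17.60 × 8.314 × 952 / 30.3 = 4597 L

4600 L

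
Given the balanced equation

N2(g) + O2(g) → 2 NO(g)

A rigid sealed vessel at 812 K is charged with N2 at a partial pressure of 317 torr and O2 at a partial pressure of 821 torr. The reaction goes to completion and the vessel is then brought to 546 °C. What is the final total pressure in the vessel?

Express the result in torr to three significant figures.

1150 torr

With V and T fixed, P_i ∝ n_i, so the mole ratios apply directly to partial pressures at 812 K.
P(O2) required for 317 torr of N2 = (1/1) × 317 = 317.0 torr; available 821 torr, so N2 is limiting.
P(O2) remaining = 821 − (1/1) × 317 = 504.0 torr
P(gaseous products) = (2)/1 × 317 = 634.0 torr
P_total at 812 K = 504.0 + 634.0 = 1138 torr
Scaling to 546 °C: P = 1138 × 819.15/812 = 1148 torr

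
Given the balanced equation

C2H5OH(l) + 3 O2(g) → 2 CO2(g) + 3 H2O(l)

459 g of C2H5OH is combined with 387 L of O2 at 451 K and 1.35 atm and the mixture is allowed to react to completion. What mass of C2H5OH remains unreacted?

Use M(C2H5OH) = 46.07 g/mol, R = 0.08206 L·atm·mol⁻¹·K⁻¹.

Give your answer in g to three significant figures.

242 g

n(C2H5OH) = 459 / 46.07 = 9.963 mol
n(O2) = PV/RT = (1.35 × 387) / (0.08206 × 451) = 14.12 mol
For 9.963 mol C2H5OH, stoichiometry requires (3/1) × 9.963 = 29.89 mol O2; 14.12 mol is available, so O2 is limiting.
n(C2H5OH) consumed = (1/3) × 14.12 = 4.707 mol; remaining = 9.963 − 4.707 = 5.256 mol
m(C2H5OH) = 5.256 × 46.07 = 242.1 g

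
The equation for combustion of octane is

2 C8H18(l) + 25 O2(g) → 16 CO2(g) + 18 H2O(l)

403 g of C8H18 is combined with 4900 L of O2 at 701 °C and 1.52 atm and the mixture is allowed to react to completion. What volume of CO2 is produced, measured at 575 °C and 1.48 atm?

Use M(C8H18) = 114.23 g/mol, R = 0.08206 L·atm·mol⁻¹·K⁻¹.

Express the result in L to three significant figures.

1330 L

n(C8H18) = 403 / 114.23 = 3.528 mol
n(O2) = PV/RT = (1.52 × 4900) / (0.08206 × 974.15) = 93.17 mol
For 3.528 mol C8H18, stoichiometry requires (25/2) × 3.528 = 44.10 mol O2; 93.17 mol is available, so C8H18 is limiting.
n(CO2) = (16/2) × 3.528 = 28.22 mol
V(CO2) = nRT/P = 28.22 × 0.08206 × 848.15 / 1.48 = 1327 L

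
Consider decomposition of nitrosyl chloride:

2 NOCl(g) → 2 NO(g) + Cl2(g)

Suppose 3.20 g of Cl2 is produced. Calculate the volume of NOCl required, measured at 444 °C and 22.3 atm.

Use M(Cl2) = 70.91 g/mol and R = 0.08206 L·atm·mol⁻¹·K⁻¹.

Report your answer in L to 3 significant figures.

n(Cl2) = 3.200 / 70.91 = 0.04513 mol
n(NOCl) = (2/1) × 0.04513 = 0.09026 mol
V = nRT/P = 0.09026 × 0.08206 × 717.15 / 22.3 = 0.2382 L

0.238 L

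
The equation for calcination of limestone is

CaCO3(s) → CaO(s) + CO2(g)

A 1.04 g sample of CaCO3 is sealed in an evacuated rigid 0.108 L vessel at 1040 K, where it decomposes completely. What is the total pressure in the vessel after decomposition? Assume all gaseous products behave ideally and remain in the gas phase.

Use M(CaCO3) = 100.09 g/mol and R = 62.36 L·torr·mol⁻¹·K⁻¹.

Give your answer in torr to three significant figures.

n(CaCO3) = 1.04 / 100.09 = 0.01039 mol
n(gas produced) = (1/1) × 0.01039 = 0.01039 mol
P = nRT/V = 0.01039 × 62.36 × 1040 / 0.108 = 6239 torr

6240 torr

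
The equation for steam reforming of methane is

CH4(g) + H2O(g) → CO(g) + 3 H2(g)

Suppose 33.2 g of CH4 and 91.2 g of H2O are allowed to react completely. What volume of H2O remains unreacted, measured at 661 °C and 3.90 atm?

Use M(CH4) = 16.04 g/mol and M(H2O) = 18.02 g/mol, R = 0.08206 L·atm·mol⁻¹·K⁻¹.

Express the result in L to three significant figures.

n(CH4) = 33.2 / 16.04 = 2.070 mol
n(H2O) = 91.2 / 18.02 = 5.061 mol
For 2.070 mol CH4, stoichiometry requires (1/1) × 2.070 = 2.070 mol H2O; 5.061 mol is available, so CH4 is limiting.
n(H2O) consumed = (1/1) × 2.070 = 2.070 mol; remaining = 5.061 − 2.070 = 2.991 mol
V(H2O) = nRT/P = 2.991 × 0.08206 × 934.15 / 3.90 = 58.79 L

58.8 L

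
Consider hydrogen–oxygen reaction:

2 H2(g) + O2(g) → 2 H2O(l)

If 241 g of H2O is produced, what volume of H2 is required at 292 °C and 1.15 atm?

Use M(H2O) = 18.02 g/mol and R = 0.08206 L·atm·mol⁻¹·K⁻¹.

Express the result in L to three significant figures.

539 L

n(H2O) = 241.0 / 18.02 = 13.37 mol
n(H2) = (2/2) × 13.37 = 13.37 mol
V = nRT/P = 13.37 × 0.08206 × 565.15 / 1.15 = 539.2 L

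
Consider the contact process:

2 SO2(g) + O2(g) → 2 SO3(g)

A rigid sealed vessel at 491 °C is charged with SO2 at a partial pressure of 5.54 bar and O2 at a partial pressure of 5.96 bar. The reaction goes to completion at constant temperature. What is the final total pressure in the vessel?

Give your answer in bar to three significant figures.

8.73 bar

With V and T fixed, P_i ∝ n_i, so the mole ratios apply directly to partial pressures at 491 °C.
P(O2) required for 5.54 bar of SO2 = (1/2) × 5.54 = 2.770 bar; available 5.96 bar, so SO2 is limiting.
P(O2) remaining = 5.96 − (1/2) × 5.54 = 3.190 bar
P(gaseous products) = (2)/2 × 5.54 = 5.540 bar
P_total at 491 °C = 3.190 + 5.540 = 8.730 bar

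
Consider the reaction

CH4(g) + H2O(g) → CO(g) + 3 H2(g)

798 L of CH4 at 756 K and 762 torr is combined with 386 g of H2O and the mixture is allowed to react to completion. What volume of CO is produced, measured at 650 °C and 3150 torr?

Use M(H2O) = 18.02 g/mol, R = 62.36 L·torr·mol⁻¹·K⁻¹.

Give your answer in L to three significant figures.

236 L

n(CH4) = PV/RT = (762 × 798) / (62.36 × 756) = 12.90 mol
n(H2O) = 386 / 18.02 = 21.42 mol
For 12.90 mol CH4, stoichiometry requires (1/1) × 12.90 = 12.90 mol H2O; 21.42 mol is available, so CH4 is limiting.
n(CO) = (1/1) × 12.90 = 12.90 mol
V(CO) = nRT/P = 12.90 × 62.36 × 923.15 / 3150 = 235.8 L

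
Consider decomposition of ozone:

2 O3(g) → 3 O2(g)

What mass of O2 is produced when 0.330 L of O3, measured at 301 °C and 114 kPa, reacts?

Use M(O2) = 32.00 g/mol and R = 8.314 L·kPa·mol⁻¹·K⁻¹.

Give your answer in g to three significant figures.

n(O3) = PV/RT = (114 × 0.330) / (8.314 × 574.15) = 0.007881 mol
n(O2) = (3/2) × 0.007881 = 0.01182 mol
m(O2) = 0.01182 × 32.00 = 0.3782 g

0.378 g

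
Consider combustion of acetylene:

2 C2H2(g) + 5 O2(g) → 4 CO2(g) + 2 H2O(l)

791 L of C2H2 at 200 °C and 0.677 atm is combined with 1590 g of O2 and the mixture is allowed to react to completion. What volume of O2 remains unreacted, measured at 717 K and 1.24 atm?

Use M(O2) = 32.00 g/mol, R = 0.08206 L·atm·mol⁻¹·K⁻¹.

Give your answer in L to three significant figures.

722 L

n(C2H2) = PV/RT = (0.677 × 791) / (0.08206 × 473.15) = 13.79 mol
n(O2) = 1590 / 32.00 = 49.69 mol
For 13.79 mol C2H2, stoichiometry requires (5/2) × 13.79 = 34.47 mol O2; 49.69 mol is available, so C2H2 is limiting.
n(O2) consumed = (5/2) × 13.79 = 34.47 mol; remaining = 49.69 − 34.47 = 15.22 mol
V(O2) = nRT/P = 15.22 × 0.08206 × 717 / 1.24 = 722.2 L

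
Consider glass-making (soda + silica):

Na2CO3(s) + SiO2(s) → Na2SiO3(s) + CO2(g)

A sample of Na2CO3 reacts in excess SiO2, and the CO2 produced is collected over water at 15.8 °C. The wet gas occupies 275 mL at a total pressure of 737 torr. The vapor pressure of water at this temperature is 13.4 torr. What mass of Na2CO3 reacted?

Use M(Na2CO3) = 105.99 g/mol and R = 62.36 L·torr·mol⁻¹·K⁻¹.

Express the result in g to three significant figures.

P(CO2) = 737 − 13.4 = 723.6 torr
n(CO2) = PV/RT = (723.6 × 0.2750) / (62.36 × 288.95) = 0.01104 mol
n(Na2CO3) = (1/1) × 0.01104 = 0.01104 mol
m(Na2CO3) = 0.01104 × 105.99 = 1.170 g

1.17 g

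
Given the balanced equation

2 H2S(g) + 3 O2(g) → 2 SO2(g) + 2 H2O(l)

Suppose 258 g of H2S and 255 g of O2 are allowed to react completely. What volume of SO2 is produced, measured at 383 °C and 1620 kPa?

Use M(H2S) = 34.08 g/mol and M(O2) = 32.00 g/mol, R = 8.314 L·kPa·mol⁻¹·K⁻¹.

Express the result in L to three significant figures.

17.9 L

n(H2S) = 258 / 34.08 = 7.570 mol
n(O2) = 255 / 32.00 = 7.969 mol
For 7.570 mol H2S, stoichiometry requires (3/2) × 7.570 = 11.36 mol O2; 7.969 mol is available, so O2 is limiting.
n(SO2) = (2/3) × 7.969 = 5.313 mol
V(SO2) = nRT/P = 5.313 × 8.314 × 656.15 / 1620 = 17.89 L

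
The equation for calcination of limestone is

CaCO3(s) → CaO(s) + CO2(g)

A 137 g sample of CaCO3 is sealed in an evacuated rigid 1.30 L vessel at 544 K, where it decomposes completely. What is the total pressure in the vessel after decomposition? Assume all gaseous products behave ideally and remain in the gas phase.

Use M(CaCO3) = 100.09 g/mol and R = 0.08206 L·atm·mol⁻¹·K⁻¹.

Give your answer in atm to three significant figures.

47.0 atm

n(CaCO3) = 137 / 100.09 = 1.369 mol
n(gas produced) = (1/1) × 1.369 = 1.369 mol
P = nRT/V = 1.369 × 0.08206 × 544 / 1.30 = 47.01 atm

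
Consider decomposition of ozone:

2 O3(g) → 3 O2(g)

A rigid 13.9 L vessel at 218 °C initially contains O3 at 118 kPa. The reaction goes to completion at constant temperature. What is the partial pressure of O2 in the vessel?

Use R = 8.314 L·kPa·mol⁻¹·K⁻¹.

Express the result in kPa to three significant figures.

n(O3)₀ = PV/RT = (118 × 13.9) / (8.314 × 491.15) = 0.4017 mol
n(O2) = (3/2) × 0.4017 = 0.6026 mol
P(O2) = nRT/V = 0.6026 × 8.314 × 491.15 / 13.9 = 177.0 kPa

177 kPa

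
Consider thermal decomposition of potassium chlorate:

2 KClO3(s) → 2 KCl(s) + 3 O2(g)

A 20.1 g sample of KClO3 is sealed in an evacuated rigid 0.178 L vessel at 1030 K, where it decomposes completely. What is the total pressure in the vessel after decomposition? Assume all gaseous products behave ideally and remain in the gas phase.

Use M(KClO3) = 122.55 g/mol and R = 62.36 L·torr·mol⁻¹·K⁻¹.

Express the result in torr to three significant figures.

88800 torr

n(KClO3) = 20.1 / 122.55 = 0.1640 mol
n(gas produced) = (3/2) × 0.1640 = 0.2460 mol
P = nRT/V = 0.2460 × 62.36 × 1030 / 0.178 = 88770 torr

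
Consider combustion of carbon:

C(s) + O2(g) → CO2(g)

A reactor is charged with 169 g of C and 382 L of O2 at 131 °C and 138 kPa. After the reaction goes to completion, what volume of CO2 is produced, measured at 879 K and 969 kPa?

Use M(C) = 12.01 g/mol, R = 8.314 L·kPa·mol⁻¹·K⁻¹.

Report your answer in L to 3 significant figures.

106 L

n(C) = 169 / 12.01 = 14.07 mol
n(O2) = PV/RT = (138 × 382) / (8.314 × 404.15) = 15.69 mol
For 14.07 mol C, stoichiometry requires (1/1) × 14.07 = 14.07 mol O2; 15.69 mol is available, so C is limiting.
n(CO2) = (1/1) × 14.07 = 14.07 mol
V(CO2) = nRT/P = 14.07 × 8.314 × 879 / 969 = 106.1 L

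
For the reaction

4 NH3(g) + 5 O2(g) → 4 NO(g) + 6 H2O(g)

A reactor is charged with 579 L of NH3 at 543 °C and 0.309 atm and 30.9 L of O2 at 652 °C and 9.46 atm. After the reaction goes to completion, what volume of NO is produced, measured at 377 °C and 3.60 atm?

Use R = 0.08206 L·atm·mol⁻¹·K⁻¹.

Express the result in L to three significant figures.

n(NH3) = PV/RT = (0.309 × 579) / (0.08206 × 816.15) = 2.671 mol
n(O2) = PV/RT = (9.46 × 30.9) / (0.08206 × 925.15) = 3.850 mol
For 2.671 mol NH3, stoichiometry requires (5/4) × 2.671 = 3.339 mol O2; 3.850 mol is available, so NH3 is limiting.
n(NO) = (4/4) × 2.671 = 2.671 mol
V(NO) = nRT/P = 2.671 × 0.08206 × 650.15 / 3.60 = 39.58 L

39.6 L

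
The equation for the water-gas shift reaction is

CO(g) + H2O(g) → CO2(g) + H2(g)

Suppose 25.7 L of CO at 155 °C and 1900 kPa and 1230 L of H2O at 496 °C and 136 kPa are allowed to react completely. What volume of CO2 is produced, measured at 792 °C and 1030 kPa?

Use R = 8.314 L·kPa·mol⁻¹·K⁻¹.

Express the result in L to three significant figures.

n(CO) = PV/RT = (1900 × 25.7) / (8.314 × 428.15) = 13.72 mol
n(H2O) = PV/RT = (136 × 1230) / (8.314 × 769.15) = 26.16 mol
For 13.72 mol CO, stoichiometry requires (1/1) × 13.72 = 13.72 mol H2O; 26.16 mol is available, so CO is limiting.
n(CO2) = (1/1) × 13.72 = 13.72 mol
V(CO2) = nRT/P = 13.72 × 8.314 × 1065.15 / 1030 = 118.0 L

118 L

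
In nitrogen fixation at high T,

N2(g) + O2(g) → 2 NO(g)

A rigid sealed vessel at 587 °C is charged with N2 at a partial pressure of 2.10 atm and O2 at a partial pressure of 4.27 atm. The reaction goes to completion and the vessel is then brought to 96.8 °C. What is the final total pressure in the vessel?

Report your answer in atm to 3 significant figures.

2.74 atm

With V and T fixed, P_i ∝ n_i, so the mole ratios apply directly to partial pressures at 587 °C.
P(O2) required for 2.10 atm of N2 = (1/1) × 2.10 = 2.100 atm; available 4.27 atm, so N2 is limiting.
P(O2) remaining = 4.27 − (1/1) × 2.10 = 2.170 atm
P(gaseous products) = (2)/1 × 2.10 = 4.200 atm
P_total at 587 °C = 2.170 + 4.200 = 6.370 atm
Scaling to 96.8 °C: P = 6.370 × 369.95/860.15 = 2.740 atm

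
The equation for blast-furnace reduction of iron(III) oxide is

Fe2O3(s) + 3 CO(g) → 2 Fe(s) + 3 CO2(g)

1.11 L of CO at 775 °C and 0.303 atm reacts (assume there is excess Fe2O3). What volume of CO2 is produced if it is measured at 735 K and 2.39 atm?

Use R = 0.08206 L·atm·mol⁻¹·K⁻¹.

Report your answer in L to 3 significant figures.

0.0987 L

n(CO) = PV/RT = (0.303 × 1.11) / (0.08206 × 1048.15) = 0.003910 mol
n(CO2) = (3/3) × 0.003910 = 0.003910 mol
V = nRT/P = 0.003910 × 0.08206 × 735 / 2.39 = 0.09867 L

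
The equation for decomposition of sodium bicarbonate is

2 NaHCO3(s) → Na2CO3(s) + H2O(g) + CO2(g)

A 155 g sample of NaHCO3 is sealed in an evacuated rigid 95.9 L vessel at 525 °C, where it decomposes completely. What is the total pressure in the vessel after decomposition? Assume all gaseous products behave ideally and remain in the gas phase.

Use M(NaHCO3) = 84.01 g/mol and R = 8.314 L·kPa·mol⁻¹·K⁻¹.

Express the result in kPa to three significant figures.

128 kPa

n(NaHCO3) = 155 / 84.01 = 1.845 mol
n(gas produced) = (2/2) × 1.845 = 1.845 mol
P = nRT/V = 1.845 × 8.314 × 798.15 / 95.9 = 127.7 kPa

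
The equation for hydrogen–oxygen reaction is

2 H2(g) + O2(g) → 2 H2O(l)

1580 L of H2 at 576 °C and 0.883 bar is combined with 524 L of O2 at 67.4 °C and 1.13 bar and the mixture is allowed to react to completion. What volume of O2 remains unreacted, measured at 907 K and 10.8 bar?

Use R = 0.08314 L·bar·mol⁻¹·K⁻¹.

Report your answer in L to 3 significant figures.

n(H2) = PV/RT = (0.883 × 1580) / (0.08314 × 849.15) = 19.76 mol
n(O2) = PV/RT = (1.13 × 524) / (0.08314 × 340.55) = 20.91 mol
For 19.76 mol H2, stoichiometry requires (1/2) × 19.76 = 9.880 mol O2; 20.91 mol is available, so H2 is limiting.
n(O2) consumed = (1/2) × 19.76 = 9.880 mol; remaining = 20.91 − 9.880 = 11.03 mol
V(O2) = nRT/P = 11.03 × 0.08314 × 907 / 10.8 = 77.01 L

77.0 L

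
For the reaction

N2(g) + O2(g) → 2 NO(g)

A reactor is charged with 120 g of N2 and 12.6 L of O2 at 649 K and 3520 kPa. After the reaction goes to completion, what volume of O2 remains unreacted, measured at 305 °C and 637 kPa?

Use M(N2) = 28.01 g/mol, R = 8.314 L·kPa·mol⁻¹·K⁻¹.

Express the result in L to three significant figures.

29.7 L

n(N2) = 120 / 28.01 = 4.284 mol
n(O2) = PV/RT = (3520 × 12.6) / (8.314 × 649) = 8.220 mol
For 4.284 mol N2, stoichiometry requires (1/1) × 4.284 = 4.284 mol O2; 8.220 mol is available, so N2 is limiting.
n(O2) consumed = (1/1) × 4.284 = 4.284 mol; remaining = 8.220 − 4.284 = 3.936 mol
V(O2) = nRT/P = 3.936 × 8.314 × 578.15 / 637 = 29.70 L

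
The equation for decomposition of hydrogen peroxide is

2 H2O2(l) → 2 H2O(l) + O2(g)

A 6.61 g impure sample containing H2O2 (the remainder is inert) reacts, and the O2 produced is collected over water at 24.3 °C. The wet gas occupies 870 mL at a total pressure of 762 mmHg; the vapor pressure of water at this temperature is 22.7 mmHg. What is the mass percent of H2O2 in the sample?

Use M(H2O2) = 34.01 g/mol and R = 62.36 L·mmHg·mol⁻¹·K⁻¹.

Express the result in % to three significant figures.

P(O2) = 762 − 22.7 = 739.3 mmHg
n(O2) = PV/RT = (739.3 × 0.8700) / (62.36 × 297.45) = 0.03468 mol
n(H2O2) = (2/1) × 0.03468 = 0.06936 mol
m(H2O2) = 0.06936 × 34.01 = 2.359 g
%H2O2 = 2.359 / 6.61 × 100 = 35.69%

35.7 %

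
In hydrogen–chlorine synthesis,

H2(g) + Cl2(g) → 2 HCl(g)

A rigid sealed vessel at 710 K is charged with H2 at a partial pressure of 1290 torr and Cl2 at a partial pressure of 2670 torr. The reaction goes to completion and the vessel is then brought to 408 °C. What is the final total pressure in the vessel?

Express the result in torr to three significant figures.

3800 torr

Because the vessel is rigid and T is held at 710 K, work the stoichiometry in partial pressures (P_i = n_iRT/V).
P(Cl2) required for 1290 torr of H2 = (1/1) × 1290 = 1290 torr; available 2670 torr, so H2 is limiting.
P(Cl2) remaining = 2670 − (1/1) × 1290 = 1380 torr
P(gaseous products) = (2)/1 × 1290 = 2580 torr
P_total at 710 K = 1380 + 2580 = 3960 torr
Scaling to 408 °C: P = 3960 × 681.15/710 = 3799 torr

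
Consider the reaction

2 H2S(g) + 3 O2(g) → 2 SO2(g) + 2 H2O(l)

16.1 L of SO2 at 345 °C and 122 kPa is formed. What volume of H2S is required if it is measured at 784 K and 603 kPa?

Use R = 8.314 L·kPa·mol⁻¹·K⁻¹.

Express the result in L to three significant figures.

n(SO2) = PV/RT = (122 × 16.1) / (8.314 × 618.15) = 0.3822 mol
n(H2S) = (2/2) × 0.3822 = 0.3822 mol
V = nRT/P = 0.3822 × 8.314 × 784 / 603 = 4.131 L

4.13 L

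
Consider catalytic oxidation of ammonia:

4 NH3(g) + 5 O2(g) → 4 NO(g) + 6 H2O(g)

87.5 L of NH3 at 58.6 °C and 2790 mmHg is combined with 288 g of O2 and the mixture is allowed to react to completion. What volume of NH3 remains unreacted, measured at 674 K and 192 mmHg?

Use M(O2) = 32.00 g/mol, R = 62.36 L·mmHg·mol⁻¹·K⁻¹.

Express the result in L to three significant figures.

n(NH3) = PV/RT = (2790 × 87.5) / (62.36 × 331.75) = 11.80 mol
n(O2) = 288 / 32.00 = 9.000 mol
For 11.80 mol NH3, stoichiometry requires (5/4) × 11.80 = 14.75 mol O2; 9.000 mol is available, so O2 is limiting.
n(NH3) consumed = (4/5) × 9.000 = 7.200 mol; remaining = 11.80 − 7.200 = 4.600 mol
V(NH3) = nRT/P = 4.600 × 62.36 × 674 / 192 = 1007 L

1010 L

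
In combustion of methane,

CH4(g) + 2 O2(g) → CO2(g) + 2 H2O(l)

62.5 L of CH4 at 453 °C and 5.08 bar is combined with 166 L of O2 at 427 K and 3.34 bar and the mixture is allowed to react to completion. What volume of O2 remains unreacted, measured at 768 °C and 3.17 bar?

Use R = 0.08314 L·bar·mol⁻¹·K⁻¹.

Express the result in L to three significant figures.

139 L

n(CH4) = PV/RT = (5.08 × 62.5) / (0.08314 × 726.15) = 5.259 mol
n(O2) = PV/RT = (3.34 × 166) / (0.08314 × 427) = 15.62 mol
For 5.259 mol CH4, stoichiometry requires (2/1) × 5.259 = 10.52 mol O2; 15.62 mol is available, so CH4 is limiting.
n(O2) consumed = (2/1) × 5.259 = 10.52 mol; remaining = 15.62 − 10.52 = 5.100 mol
V(O2) = nRT/P = 5.100 × 0.08314 × 1041.15 / 3.17 = 139.3 L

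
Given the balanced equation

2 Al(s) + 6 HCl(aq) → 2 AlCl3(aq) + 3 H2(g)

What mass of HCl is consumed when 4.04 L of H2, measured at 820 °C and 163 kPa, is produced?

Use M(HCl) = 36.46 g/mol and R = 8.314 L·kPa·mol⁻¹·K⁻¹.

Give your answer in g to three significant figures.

5.28 g

n(H2) = PV/RT = (163 × 4.04) / (8.314 × 1093.15) = 0.07246 mol
n(HCl) = (6/3) × 0.07246 = 0.1449 mol
m(HCl) = 0.1449 × 36.46 = 5.283 g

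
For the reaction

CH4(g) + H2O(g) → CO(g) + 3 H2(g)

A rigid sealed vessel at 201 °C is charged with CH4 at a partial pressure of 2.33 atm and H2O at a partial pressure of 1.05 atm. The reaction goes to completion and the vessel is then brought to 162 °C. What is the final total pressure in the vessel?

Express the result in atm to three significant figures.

5.03 atm

With V and T fixed, P_i ∝ n_i, so the mole ratios apply directly to partial pressures at 201 °C.
P(H2O) required for 2.33 atm of CH4 = (1/1) × 2.33 = 2.330 atm; available 1.05 atm, so H2O is limiting.
P(CH4) remaining = 2.33 − (1/1) × 1.05 = 1.280 atm
P(gaseous products) = (1+3)/1 × 1.05 = 4.200 atm
P_total at 201 °C = 1.280 + 4.200 = 5.480 atm
Scaling to 162 °C: P = 5.480 × 435.15/474.15 = 5.029 atm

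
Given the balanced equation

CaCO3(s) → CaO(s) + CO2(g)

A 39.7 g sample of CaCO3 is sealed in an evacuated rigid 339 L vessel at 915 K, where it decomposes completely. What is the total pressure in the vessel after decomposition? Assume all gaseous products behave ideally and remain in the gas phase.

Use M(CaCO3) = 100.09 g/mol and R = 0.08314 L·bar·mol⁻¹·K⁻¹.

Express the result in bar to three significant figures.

n(CaCO3) = 39.7 / 100.09 = 0.3966 mol
n(gas produced) = (1/1) × 0.3966 = 0.3966 mol
P = nRT/V = 0.3966 × 0.08314 × 915 / 339 = 0.08900 bar

0.0890 bar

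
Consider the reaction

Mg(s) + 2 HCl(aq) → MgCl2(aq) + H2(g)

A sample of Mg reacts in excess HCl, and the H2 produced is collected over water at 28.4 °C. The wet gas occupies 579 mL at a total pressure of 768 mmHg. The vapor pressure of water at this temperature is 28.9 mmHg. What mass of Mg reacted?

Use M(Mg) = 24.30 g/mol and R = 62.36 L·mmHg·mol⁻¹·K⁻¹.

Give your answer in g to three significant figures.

0.553 g

P(H2) = 768 − 28.9 = 739.1 mmHg
n(H2) = PV/RT = (739.1 × 0.5790) / (62.36 × 301.55) = 0.02276 mol
n(Mg) = (1/1) × 0.02276 = 0.02276 mol
m(Mg) = 0.02276 × 24.30 = 0.5531 g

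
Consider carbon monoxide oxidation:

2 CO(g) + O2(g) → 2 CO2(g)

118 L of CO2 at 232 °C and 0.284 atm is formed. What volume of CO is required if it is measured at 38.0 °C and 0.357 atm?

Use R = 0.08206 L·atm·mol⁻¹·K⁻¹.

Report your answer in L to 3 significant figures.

57.8 L

n(CO2) = PV/RT = (0.284 × 118) / (0.08206 × 505.15) = 0.8084 mol
n(CO) = (2/2) × 0.8084 = 0.8084 mol
V = nRT/P = 0.8084 × 0.08206 × 311.15 / 0.357 = 57.82 L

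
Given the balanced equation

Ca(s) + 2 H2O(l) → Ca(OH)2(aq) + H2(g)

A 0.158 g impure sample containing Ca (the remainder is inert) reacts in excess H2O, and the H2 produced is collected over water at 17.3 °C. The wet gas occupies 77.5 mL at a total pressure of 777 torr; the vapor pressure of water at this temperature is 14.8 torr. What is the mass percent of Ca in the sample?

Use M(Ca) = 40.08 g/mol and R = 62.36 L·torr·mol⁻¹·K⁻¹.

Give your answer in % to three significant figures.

P(H2) = 777 − 14.8 = 762.2 torr
n(H2) = PV/RT = (762.2 × 0.07750) / (62.36 × 290.45) = 0.003261 mol
n(Ca) = (1/1) × 0.003261 = 0.003261 mol
m(Ca) = 0.003261 × 40.08 = 0.1307 g
%Ca = 0.1307 / 0.158 × 100 = 82.72%

82.7 %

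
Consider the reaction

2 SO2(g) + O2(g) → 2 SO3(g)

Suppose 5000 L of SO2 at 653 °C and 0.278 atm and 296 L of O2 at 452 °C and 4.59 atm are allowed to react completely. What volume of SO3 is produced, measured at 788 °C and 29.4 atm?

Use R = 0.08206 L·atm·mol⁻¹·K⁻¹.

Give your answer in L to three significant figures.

n(SO2) = PV/RT = (0.278 × 5000) / (0.08206 × 926.15) = 18.29 mol
n(O2) = PV/RT = (4.59 × 296) / (0.08206 × 725.15) = 22.83 mol
For 18.29 mol SO2, stoichiometry requires (1/2) × 18.29 = 9.145 mol O2; 22.83 mol is available, so SO2 is limiting.
n(SO3) = (2/2) × 18.29 = 18.29 mol
V(SO3) = nRT/P = 18.29 × 0.08206 × 1061.15 / 29.4 = 54.17 L

54.2 L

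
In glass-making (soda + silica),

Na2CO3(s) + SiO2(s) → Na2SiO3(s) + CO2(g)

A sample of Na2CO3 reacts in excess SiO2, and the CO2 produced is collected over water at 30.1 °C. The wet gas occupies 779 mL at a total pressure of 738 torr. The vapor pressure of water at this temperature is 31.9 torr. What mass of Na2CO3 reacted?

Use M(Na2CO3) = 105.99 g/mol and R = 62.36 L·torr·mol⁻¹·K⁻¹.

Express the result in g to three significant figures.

3.08 g

P(CO2) = 738 − 31.9 = 706.1 torr
n(CO2) = PV/RT = (706.1 × 0.7790) / (62.36 × 303.25) = 0.02909 mol
n(Na2CO3) = (1/1) × 0.02909 = 0.02909 mol
m(Na2CO3) = 0.02909 × 105.99 = 3.083 g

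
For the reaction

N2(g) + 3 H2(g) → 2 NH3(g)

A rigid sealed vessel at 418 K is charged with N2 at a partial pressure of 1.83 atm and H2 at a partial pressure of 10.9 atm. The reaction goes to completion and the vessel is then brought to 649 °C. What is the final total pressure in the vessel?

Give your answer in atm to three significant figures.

With V and T fixed, P_i ∝ n_i, so the mole ratios apply directly to partial pressures at 418 K.
P(H2) required for 1.83 atm of N2 = (3/1) × 1.83 = 5.490 atm; available 10.9 atm, so N2 is limiting.
P(H2) remaining = 10.9 − (3/1) × 1.83 = 5.410 atm
P(gaseous products) = (2)/1 × 1.83 = 3.660 atm
P_total at 418 K = 5.410 + 3.660 = 9.070 atm
Scaling to 649 °C: P = 9.070 × 922.15/418 = 20.01 atm

20.0 atm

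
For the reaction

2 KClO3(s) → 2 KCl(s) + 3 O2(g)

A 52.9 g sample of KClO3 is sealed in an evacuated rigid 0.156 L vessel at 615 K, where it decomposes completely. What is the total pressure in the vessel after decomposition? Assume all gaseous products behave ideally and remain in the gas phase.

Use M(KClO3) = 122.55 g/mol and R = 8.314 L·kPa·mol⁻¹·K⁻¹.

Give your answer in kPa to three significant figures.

n(KClO3) = 52.9 / 122.55 = 0.4317 mol
n(gas produced) = (3/2) × 0.4317 = 0.6475 mol
P = nRT/V = 0.6475 × 8.314 × 615 / 0.156 = 21220 kPa

21200 kPa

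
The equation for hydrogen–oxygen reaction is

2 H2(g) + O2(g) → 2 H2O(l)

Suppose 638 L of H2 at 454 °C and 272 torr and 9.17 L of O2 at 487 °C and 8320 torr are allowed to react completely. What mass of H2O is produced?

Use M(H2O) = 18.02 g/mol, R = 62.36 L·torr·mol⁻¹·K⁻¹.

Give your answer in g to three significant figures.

n(H2) = PV/RT = (272 × 638) / (62.36 × 727.15) = 3.827 mol
n(O2) = PV/RT = (8320 × 9.17) / (62.36 × 760.15) = 1.609 mol
For 3.827 mol H2, stoichiometry requires (1/2) × 3.827 = 1.913 mol O2; 1.609 mol is available, so O2 is limiting.
n(H2O) = (2/1) × 1.609 = 3.218 mol
m(H2O) = 3.218 × 18.02 = 57.99 g

58.0 g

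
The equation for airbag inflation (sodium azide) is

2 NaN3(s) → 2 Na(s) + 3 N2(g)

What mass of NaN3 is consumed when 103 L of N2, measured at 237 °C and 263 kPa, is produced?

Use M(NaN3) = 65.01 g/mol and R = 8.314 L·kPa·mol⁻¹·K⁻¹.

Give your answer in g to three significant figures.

n(N2) = PV/RT = (263 × 103) / (8.314 × 510.15) = 6.387 mol
n(NaN3) = (2/3) × 6.387 = 4.258 mol
m(NaN3) = 4.258 × 65.01 = 276.8 g

277 g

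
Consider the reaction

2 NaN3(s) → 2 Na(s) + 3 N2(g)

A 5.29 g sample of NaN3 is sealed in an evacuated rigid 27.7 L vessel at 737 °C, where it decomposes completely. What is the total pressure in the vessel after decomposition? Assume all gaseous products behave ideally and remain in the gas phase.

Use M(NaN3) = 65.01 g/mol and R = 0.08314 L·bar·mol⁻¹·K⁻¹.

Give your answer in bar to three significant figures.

n(NaN3) = 5.29 / 65.01 = 0.08137 mol
n(gas produced) = (3/2) × 0.08137 = 0.1221 mol
P = nRT/V = 0.1221 × 0.08314 × 1010.15 / 27.7 = 0.3702 bar

0.370 bar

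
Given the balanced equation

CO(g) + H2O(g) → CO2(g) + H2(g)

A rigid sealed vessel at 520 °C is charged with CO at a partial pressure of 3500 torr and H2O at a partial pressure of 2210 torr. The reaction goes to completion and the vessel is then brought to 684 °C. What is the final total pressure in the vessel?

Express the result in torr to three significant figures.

6890 torr

At constant V, partial pressures at 520 °C are proportional to moles, so apply stoichiometry directly to pressures.
P(H2O) required for 3500 torr of CO = (1/1) × 3500 = 3500 torr; available 2210 torr, so H2O is limiting.
P(CO) remaining = 3500 − (1/1) × 2210 = 1290 torr
P(gaseous products) = (1+1)/1 × 2210 = 4420 torr
P_total at 520 °C = 1290 + 4420 = 5710 torr
Scaling to 684 °C: P = 5710 × 957.15/793.15 = 6891 torr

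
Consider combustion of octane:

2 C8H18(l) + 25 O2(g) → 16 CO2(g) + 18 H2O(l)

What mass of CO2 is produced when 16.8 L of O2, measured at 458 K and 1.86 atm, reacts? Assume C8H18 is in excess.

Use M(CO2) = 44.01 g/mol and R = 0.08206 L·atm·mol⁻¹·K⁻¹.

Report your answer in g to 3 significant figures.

23.4 g

n(O2) = PV/RT = (1.86 × 16.8) / (0.08206 × 458) = 0.8314 mol
n(CO2) = (16/25) × 0.8314 = 0.5321 mol
m(CO2) = 0.5321 × 44.01 = 23.42 g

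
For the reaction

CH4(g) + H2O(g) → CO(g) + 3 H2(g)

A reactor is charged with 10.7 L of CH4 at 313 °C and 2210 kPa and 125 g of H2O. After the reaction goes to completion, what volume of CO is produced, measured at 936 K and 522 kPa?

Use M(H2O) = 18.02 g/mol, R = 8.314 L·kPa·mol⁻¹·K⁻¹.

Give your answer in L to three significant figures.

72.3 L

n(CH4) = PV/RT = (2210 × 10.7) / (8.314 × 586.15) = 4.852 mol
n(H2O) = 125 / 18.02 = 6.937 mol
For 4.852 mol CH4, stoichiometry requires (1/1) × 4.852 = 4.852 mol H2O; 6.937 mol is available, so CH4 is limiting.
n(CO) = (1/1) × 4.852 = 4.852 mol
V(CO) = nRT/P = 4.852 × 8.314 × 936 / 522 = 72.33 L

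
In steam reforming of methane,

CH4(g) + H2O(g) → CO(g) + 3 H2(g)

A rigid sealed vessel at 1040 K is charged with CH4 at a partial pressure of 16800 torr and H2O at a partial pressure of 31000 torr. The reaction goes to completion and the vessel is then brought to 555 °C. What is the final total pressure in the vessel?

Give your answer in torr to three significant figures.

64800 torr

Because the vessel is rigid and T is held at 1040 K, work the stoichiometry in partial pressures (P_i = n_iRT/V).
P(H2O) required for 16800 torr of CH4 = (1/1) × 16800 = 16800 torr; available 31000 torr, so CH4 is limiting.
P(H2O) remaining = 31000 − (1/1) × 16800 = 14200 torr
P(gaseous products) = (1+3)/1 × 16800 = 67200 torr
P_total at 1040 K = 14200 + 67200 = 81400 torr
Scaling to 555 °C: P = 81400 × 828.15/1040 = 64820 torr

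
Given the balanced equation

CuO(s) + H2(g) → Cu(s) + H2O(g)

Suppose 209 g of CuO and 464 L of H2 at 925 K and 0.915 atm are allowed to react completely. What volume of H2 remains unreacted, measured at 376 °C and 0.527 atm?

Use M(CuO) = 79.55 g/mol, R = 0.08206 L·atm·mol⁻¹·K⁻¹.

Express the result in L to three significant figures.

300 L

n(CuO) = 209 / 79.55 = 2.627 mol
n(H2) = PV/RT = (0.915 × 464) / (0.08206 × 925) = 5.593 mol
For 2.627 mol CuO, stoichiometry requires (1/1) × 2.627 = 2.627 mol H2; 5.593 mol is available, so CuO is limiting.
n(H2) consumed = (1/1) × 2.627 = 2.627 mol; remaining = 5.593 − 2.627 = 2.966 mol
V(H2) = nRT/P = 2.966 × 0.08206 × 649.15 / 0.527 = 299.8 L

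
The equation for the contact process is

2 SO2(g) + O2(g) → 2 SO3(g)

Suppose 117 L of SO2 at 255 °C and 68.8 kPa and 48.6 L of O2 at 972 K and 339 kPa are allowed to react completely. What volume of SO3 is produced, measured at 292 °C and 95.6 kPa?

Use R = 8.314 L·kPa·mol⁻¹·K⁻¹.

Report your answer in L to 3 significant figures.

n(SO2) = PV/RT = (68.8 × 117) / (8.314 × 528.15) = 1.833 mol
n(O2) = PV/RT = (339 × 48.6) / (8.314 × 972) = 2.039 mol
For 1.833 mol SO2, stoichiometry requires (1/2) × 1.833 = 0.9165 mol O2; 2.039 mol is available, so SO2 is limiting.
n(SO3) = (2/2) × 1.833 = 1.833 mol
V(SO3) = nRT/P = 1.833 × 8.314 × 565.15 / 95.6 = 90.09 L

90.1 L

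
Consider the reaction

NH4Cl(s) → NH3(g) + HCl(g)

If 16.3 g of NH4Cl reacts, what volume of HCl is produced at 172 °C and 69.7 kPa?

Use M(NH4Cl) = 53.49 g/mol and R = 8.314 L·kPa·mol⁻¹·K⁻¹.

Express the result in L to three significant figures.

n(NH4Cl) = 16.30 / 53.49 = 0.3047 mol
n(HCl) = (1/1) × 0.3047 = 0.3047 mol
V = nRT/P = 0.3047 × 8.314 × 445.15 / 69.7 = 16.18 L

16.2 L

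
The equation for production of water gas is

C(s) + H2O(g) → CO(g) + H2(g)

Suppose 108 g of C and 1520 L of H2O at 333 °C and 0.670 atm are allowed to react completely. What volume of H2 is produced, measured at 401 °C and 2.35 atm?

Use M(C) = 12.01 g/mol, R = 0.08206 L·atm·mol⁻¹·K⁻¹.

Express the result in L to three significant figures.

n(C) = 108 / 12.01 = 8.993 mol
n(H2O) = PV/RT = (0.670 × 1520) / (0.08206 × 606.15) = 20.47 mol
For 8.993 mol C, stoichiometry requires (1/1) × 8.993 = 8.993 mol H2O; 20.47 mol is available, so C is limiting.
n(H2) = (1/1) × 8.993 = 8.993 mol
V(H2) = nRT/P = 8.993 × 0.08206 × 674.15 / 2.35 = 211.7 L

212 L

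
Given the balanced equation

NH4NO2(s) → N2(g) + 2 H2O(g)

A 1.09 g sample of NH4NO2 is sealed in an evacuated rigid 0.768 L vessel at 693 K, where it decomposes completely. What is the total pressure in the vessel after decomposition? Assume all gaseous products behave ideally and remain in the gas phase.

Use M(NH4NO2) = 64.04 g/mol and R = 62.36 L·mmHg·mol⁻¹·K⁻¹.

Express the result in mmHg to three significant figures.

n(NH4NO2) = 1.09 / 64.04 = 0.01702 mol
n(gas produced) = (3/1) × 0.01702 = 0.05106 mol
P = nRT/V = 0.05106 × 62.36 × 693 / 0.768 = 2873 mmHg

2870 mmHg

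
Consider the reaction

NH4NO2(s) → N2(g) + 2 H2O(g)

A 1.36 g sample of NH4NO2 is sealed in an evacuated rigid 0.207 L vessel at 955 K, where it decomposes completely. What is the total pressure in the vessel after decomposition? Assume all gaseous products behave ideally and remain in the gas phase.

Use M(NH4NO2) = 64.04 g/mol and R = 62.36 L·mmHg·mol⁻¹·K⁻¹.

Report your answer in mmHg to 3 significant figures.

n(NH4NO2) = 1.36 / 64.04 = 0.02124 mol
n(gas produced) = (3/1) × 0.02124 = 0.06372 mol
P = nRT/V = 0.06372 × 62.36 × 955 / 0.207 = 18330 mmHg

18300 mmHg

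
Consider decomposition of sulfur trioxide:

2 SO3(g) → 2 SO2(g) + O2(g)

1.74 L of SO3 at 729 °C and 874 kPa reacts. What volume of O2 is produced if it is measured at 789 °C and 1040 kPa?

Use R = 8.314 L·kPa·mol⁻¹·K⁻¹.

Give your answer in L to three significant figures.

0.775 L

n(SO3) = PV/RT = (874 × 1.74) / (8.314 × 1002.15) = 0.1825 mol
n(O2) = (1/2) × 0.1825 = 0.09125 mol
V = nRT/P = 0.09125 × 8.314 × 1062.15 / 1040 = 0.7748 L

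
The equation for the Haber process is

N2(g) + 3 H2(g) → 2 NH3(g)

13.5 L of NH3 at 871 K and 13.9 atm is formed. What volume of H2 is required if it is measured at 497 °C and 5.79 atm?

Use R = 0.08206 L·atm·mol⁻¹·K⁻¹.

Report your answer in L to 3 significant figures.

n(NH3) = PV/RT = (13.9 × 13.5) / (0.08206 × 871) = 2.625 mol
n(H2) = (3/2) × 2.625 = 3.938 mol
V = nRT/P = 3.938 × 0.08206 × 770.15 / 5.79 = 42.98 L

43.0 L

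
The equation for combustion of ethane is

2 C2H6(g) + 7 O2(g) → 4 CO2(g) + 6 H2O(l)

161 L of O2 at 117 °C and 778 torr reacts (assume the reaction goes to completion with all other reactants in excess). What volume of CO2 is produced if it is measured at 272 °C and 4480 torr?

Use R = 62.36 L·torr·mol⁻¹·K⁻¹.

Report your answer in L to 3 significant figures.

n(O2) = PV/RT = (778 × 161) / (62.36 × 390.15) = 5.148 mol
n(CO2) = (4/7) × 5.148 = 2.942 mol
V = nRT/P = 2.942 × 62.36 × 545.15 / 4480 = 22.32 L

22.3 L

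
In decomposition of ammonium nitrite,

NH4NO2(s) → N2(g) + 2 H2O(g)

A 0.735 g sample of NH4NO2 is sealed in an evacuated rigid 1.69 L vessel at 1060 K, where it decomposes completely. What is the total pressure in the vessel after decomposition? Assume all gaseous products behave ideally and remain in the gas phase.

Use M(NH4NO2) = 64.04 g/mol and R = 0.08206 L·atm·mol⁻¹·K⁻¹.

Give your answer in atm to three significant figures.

n(NH4NO2) = 0.735 / 64.04 = 0.01148 mol
n(gas produced) = (3/1) × 0.01148 = 0.03444 mol
P = nRT/V = 0.03444 × 0.08206 × 1060 / 1.69 = 1.773 atm

1.77 atm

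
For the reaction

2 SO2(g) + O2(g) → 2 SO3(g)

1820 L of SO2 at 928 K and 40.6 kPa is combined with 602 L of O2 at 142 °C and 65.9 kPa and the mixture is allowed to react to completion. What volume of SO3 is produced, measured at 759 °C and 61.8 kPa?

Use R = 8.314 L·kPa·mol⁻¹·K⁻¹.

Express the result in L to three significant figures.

n(SO2) = PV/RT = (40.6 × 1820) / (8.314 × 928) = 9.577 mol
n(O2) = PV/RT = (65.9 × 602) / (8.314 × 415.15) = 11.49 mol
For 9.577 mol SO2, stoichiometry requires (1/2) × 9.577 = 4.788 mol O2; 11.49 mol is available, so SO2 is limiting.
n(SO3) = (2/2) × 9.577 = 9.577 mol
V(SO3) = nRT/P = 9.577 × 8.314 × 1032.15 / 61.8 = 1330 L

1330 L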